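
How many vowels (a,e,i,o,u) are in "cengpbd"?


Input: cengpbd
Checking each character:
  'c' at position 0: consonant
  'e' at position 1: vowel (running total: 1)
  'n' at position 2: consonant
  'g' at position 3: consonant
  'p' at position 4: consonant
  'b' at position 5: consonant
  'd' at position 6: consonant
Total vowels: 1

1


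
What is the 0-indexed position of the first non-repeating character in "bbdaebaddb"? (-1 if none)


Input: bbdaebaddb
Character frequencies:
  'a': 2
  'b': 4
  'd': 3
  'e': 1
Scanning left to right for freq == 1:
  Position 0 ('b'): freq=4, skip
  Position 1 ('b'): freq=4, skip
  Position 2 ('d'): freq=3, skip
  Position 3 ('a'): freq=2, skip
  Position 4 ('e'): unique! => answer = 4

4


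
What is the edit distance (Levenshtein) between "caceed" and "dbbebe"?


Computing edit distance: "caceed" -> "dbbebe"
DP table:
           d    b    b    e    b    e
      0    1    2    3    4    5    6
  c   1    1    2    3    4    5    6
  a   2    2    2    3    4    5    6
  c   3    3    3    3    4    5    6
  e   4    4    4    4    3    4    5
  e   5    5    5    5    4    4    4
  d   6    5    6    6    5    5    5
Edit distance = dp[6][6] = 5

5


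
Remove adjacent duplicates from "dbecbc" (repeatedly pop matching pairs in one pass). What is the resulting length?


Input: dbecbc
Stack-based adjacent duplicate removal:
  Read 'd': push. Stack: d
  Read 'b': push. Stack: db
  Read 'e': push. Stack: dbe
  Read 'c': push. Stack: dbec
  Read 'b': push. Stack: dbecb
  Read 'c': push. Stack: dbecbc
Final stack: "dbecbc" (length 6)

6


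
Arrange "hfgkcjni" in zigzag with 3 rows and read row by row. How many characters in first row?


Zigzag "hfgkcjni" into 3 rows:
Placing characters:
  'h' => row 0
  'f' => row 1
  'g' => row 2
  'k' => row 1
  'c' => row 0
  'j' => row 1
  'n' => row 2
  'i' => row 1
Rows:
  Row 0: "hc"
  Row 1: "fkji"
  Row 2: "gn"
First row length: 2

2


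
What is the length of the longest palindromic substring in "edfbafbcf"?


Input: "edfbafbcf"
Checking substrings for palindromes:
  No multi-char palindromic substrings found
Longest palindromic substring: "e" with length 1

1


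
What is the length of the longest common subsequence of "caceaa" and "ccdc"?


LCS of "caceaa" and "ccdc"
DP table:
           c    c    d    c
      0    0    0    0    0
  c   0    1    1    1    1
  a   0    1    1    1    1
  c   0    1    2    2    2
  e   0    1    2    2    2
  a   0    1    2    2    2
  a   0    1    2    2    2
LCS length = dp[6][4] = 2

2


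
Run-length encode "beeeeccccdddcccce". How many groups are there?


Input: beeeeccccdddcccce
Scanning for consecutive runs:
  Group 1: 'b' x 1 (positions 0-0)
  Group 2: 'e' x 4 (positions 1-4)
  Group 3: 'c' x 4 (positions 5-8)
  Group 4: 'd' x 3 (positions 9-11)
  Group 5: 'c' x 4 (positions 12-15)
  Group 6: 'e' x 1 (positions 16-16)
Total groups: 6

6


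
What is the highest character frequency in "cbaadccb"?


Input: cbaadccb
Character counts:
  'a': 2
  'b': 2
  'c': 3
  'd': 1
Maximum frequency: 3

3


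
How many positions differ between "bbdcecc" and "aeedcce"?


Comparing "bbdcecc" and "aeedcce" position by position:
  Position 0: 'b' vs 'a' => DIFFER
  Position 1: 'b' vs 'e' => DIFFER
  Position 2: 'd' vs 'e' => DIFFER
  Position 3: 'c' vs 'd' => DIFFER
  Position 4: 'e' vs 'c' => DIFFER
  Position 5: 'c' vs 'c' => same
  Position 6: 'c' vs 'e' => DIFFER
Positions that differ: 6

6


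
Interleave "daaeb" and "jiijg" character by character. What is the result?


Interleaving "daaeb" and "jiijg":
  Position 0: 'd' from first, 'j' from second => "dj"
  Position 1: 'a' from first, 'i' from second => "ai"
  Position 2: 'a' from first, 'i' from second => "ai"
  Position 3: 'e' from first, 'j' from second => "ej"
  Position 4: 'b' from first, 'g' from second => "bg"
Result: djaiaiejbg

djaiaiejbg


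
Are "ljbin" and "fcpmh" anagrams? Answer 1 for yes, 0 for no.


Strings: "ljbin", "fcpmh"
Sorted first:  bijln
Sorted second: cfhmp
Differ at position 0: 'b' vs 'c' => not anagrams

0


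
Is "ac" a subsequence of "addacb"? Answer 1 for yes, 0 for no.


Check if "ac" is a subsequence of "addacb"
Greedy scan:
  Position 0 ('a'): matches sub[0] = 'a'
  Position 1 ('d'): no match needed
  Position 2 ('d'): no match needed
  Position 3 ('a'): no match needed
  Position 4 ('c'): matches sub[1] = 'c'
  Position 5 ('b'): no match needed
All 2 characters matched => is a subsequence

1


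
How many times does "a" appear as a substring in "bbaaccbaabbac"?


Searching for "a" in "bbaaccbaabbac"
Scanning each position:
  Position 0: "b" => no
  Position 1: "b" => no
  Position 2: "a" => MATCH
  Position 3: "a" => MATCH
  Position 4: "c" => no
  Position 5: "c" => no
  Position 6: "b" => no
  Position 7: "a" => MATCH
  Position 8: "a" => MATCH
  Position 9: "b" => no
  Position 10: "b" => no
  Position 11: "a" => MATCH
  Position 12: "c" => no
Total occurrences: 5

5


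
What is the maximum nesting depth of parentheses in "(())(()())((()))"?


Input: "(())(()())((()))"
Tracking depth:
  Position 0 '(': depth becomes 1
  Position 1 '(': depth becomes 2
  Position 2 ')': depth becomes 1
  Position 3 ')': depth becomes 0
  Position 4 '(': depth becomes 1
  Position 5 '(': depth becomes 2
  Position 6 ')': depth becomes 1
  Position 7 '(': depth becomes 2
  Position 8 ')': depth becomes 1
  Position 9 ')': depth becomes 0
  Position 10 '(': depth becomes 1
  Position 11 '(': depth becomes 2
  Position 12 '(': depth becomes 3
  Position 13 ')': depth becomes 2
  Position 14 ')': depth becomes 1
  Position 15 ')': depth becomes 0
Maximum depth reached: 3

3


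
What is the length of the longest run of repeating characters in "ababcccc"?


Input: "ababcccc"
Scanning for longest run:
  Position 1 ('b'): new char, reset run to 1
  Position 2 ('a'): new char, reset run to 1
  Position 3 ('b'): new char, reset run to 1
  Position 4 ('c'): new char, reset run to 1
  Position 5 ('c'): continues run of 'c', length=2
  Position 6 ('c'): continues run of 'c', length=3
  Position 7 ('c'): continues run of 'c', length=4
Longest run: 'c' with length 4

4


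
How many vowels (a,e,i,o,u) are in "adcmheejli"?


Input: adcmheejli
Checking each character:
  'a' at position 0: vowel (running total: 1)
  'd' at position 1: consonant
  'c' at position 2: consonant
  'm' at position 3: consonant
  'h' at position 4: consonant
  'e' at position 5: vowel (running total: 2)
  'e' at position 6: vowel (running total: 3)
  'j' at position 7: consonant
  'l' at position 8: consonant
  'i' at position 9: vowel (running total: 4)
Total vowels: 4

4


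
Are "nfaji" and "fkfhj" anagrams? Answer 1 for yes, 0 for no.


Strings: "nfaji", "fkfhj"
Sorted first:  afijn
Sorted second: ffhjk
Differ at position 0: 'a' vs 'f' => not anagrams

0


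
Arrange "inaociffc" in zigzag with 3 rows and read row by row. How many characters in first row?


Zigzag "inaociffc" into 3 rows:
Placing characters:
  'i' => row 0
  'n' => row 1
  'a' => row 2
  'o' => row 1
  'c' => row 0
  'i' => row 1
  'f' => row 2
  'f' => row 1
  'c' => row 0
Rows:
  Row 0: "icc"
  Row 1: "noif"
  Row 2: "af"
First row length: 3

3


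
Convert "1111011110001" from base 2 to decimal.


Input: "1111011110001" in base 2
Positional expansion:
  Digit '1' (value 1) x 2^12 = 4096
  Digit '1' (value 1) x 2^11 = 2048
  Digit '1' (value 1) x 2^10 = 1024
  Digit '1' (value 1) x 2^9 = 512
  Digit '0' (value 0) x 2^8 = 0
  Digit '1' (value 1) x 2^7 = 128
  Digit '1' (value 1) x 2^6 = 64
  Digit '1' (value 1) x 2^5 = 32
  Digit '1' (value 1) x 2^4 = 16
  Digit '0' (value 0) x 2^3 = 0
  Digit '0' (value 0) x 2^2 = 0
  Digit '0' (value 0) x 2^1 = 0
  Digit '1' (value 1) x 2^0 = 1
Sum = 7921

7921


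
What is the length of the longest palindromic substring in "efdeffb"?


Input: "efdeffb"
Checking substrings for palindromes:
  [4:6] "ff" (len 2) => palindrome
Longest palindromic substring: "ff" with length 2

2


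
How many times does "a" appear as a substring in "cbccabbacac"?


Searching for "a" in "cbccabbacac"
Scanning each position:
  Position 0: "c" => no
  Position 1: "b" => no
  Position 2: "c" => no
  Position 3: "c" => no
  Position 4: "a" => MATCH
  Position 5: "b" => no
  Position 6: "b" => no
  Position 7: "a" => MATCH
  Position 8: "c" => no
  Position 9: "a" => MATCH
  Position 10: "c" => no
Total occurrences: 3

3


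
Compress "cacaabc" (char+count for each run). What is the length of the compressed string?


Input: cacaabc
Runs:
  'c' x 1 => "c1"
  'a' x 1 => "a1"
  'c' x 1 => "c1"
  'a' x 2 => "a2"
  'b' x 1 => "b1"
  'c' x 1 => "c1"
Compressed: "c1a1c1a2b1c1"
Compressed length: 12

12


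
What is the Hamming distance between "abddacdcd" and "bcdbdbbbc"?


Comparing "abddacdcd" and "bcdbdbbbc" position by position:
  Position 0: 'a' vs 'b' => differ
  Position 1: 'b' vs 'c' => differ
  Position 2: 'd' vs 'd' => same
  Position 3: 'd' vs 'b' => differ
  Position 4: 'a' vs 'd' => differ
  Position 5: 'c' vs 'b' => differ
  Position 6: 'd' vs 'b' => differ
  Position 7: 'c' vs 'b' => differ
  Position 8: 'd' vs 'c' => differ
Total differences (Hamming distance): 8

8


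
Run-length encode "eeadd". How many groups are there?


Input: eeadd
Scanning for consecutive runs:
  Group 1: 'e' x 2 (positions 0-1)
  Group 2: 'a' x 1 (positions 2-2)
  Group 3: 'd' x 2 (positions 3-4)
Total groups: 3

3


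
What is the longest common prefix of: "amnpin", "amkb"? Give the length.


Words: amnpin, amkb
  Position 0: all 'a' => match
  Position 1: all 'm' => match
  Position 2: ('n', 'k') => mismatch, stop
LCP = "am" (length 2)

2


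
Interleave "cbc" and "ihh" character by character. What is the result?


Interleaving "cbc" and "ihh":
  Position 0: 'c' from first, 'i' from second => "ci"
  Position 1: 'b' from first, 'h' from second => "bh"
  Position 2: 'c' from first, 'h' from second => "ch"
Result: cibhch

cibhch


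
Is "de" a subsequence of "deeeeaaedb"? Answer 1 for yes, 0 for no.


Check if "de" is a subsequence of "deeeeaaedb"
Greedy scan:
  Position 0 ('d'): matches sub[0] = 'd'
  Position 1 ('e'): matches sub[1] = 'e'
  Position 2 ('e'): no match needed
  Position 3 ('e'): no match needed
  Position 4 ('e'): no match needed
  Position 5 ('a'): no match needed
  Position 6 ('a'): no match needed
  Position 7 ('e'): no match needed
  Position 8 ('d'): no match needed
  Position 9 ('b'): no match needed
All 2 characters matched => is a subsequence

1


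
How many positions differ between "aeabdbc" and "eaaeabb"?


Comparing "aeabdbc" and "eaaeabb" position by position:
  Position 0: 'a' vs 'e' => DIFFER
  Position 1: 'e' vs 'a' => DIFFER
  Position 2: 'a' vs 'a' => same
  Position 3: 'b' vs 'e' => DIFFER
  Position 4: 'd' vs 'a' => DIFFER
  Position 5: 'b' vs 'b' => same
  Position 6: 'c' vs 'b' => DIFFER
Positions that differ: 5

5


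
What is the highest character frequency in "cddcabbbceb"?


Input: cddcabbbceb
Character counts:
  'a': 1
  'b': 4
  'c': 3
  'd': 2
  'e': 1
Maximum frequency: 4

4


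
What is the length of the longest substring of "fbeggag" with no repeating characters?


Input: "fbeggag"
Sliding window (track last position of each char):
  Position 0 ('f'): window [0,0] length 1 -- new best
  Position 1 ('b'): window [0,1] length 2 -- new best
  Position 2 ('e'): window [0,2] length 3 -- new best
  Position 3 ('g'): window [0,3] length 4 -- new best
  Position 4 ('g'): repeat (last at 3), move window start to 4
  Position 4 ('g'): window [4,4] length 1
  Position 5 ('a'): window [4,5] length 2
  Position 6 ('g'): repeat (last at 4), move window start to 5
  Position 6 ('g'): window [5,6] length 2
Longest substring with no repeats: "fbeg" with length 4

4


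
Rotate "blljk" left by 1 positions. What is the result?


Input: "blljk", rotate left by 1
First 1 characters: "b"
Remaining characters: "lljk"
Concatenate remaining + first: "lljk" + "b" = "lljkb"

lljkb


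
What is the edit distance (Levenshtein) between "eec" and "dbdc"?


Computing edit distance: "eec" -> "dbdc"
DP table:
           d    b    d    c
      0    1    2    3    4
  e   1    1    2    3    4
  e   2    2    2    3    4
  c   3    3    3    3    3
Edit distance = dp[3][4] = 3

3


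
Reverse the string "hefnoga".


Input: hefnoga
Reading characters right to left:
  Position 6: 'a'
  Position 5: 'g'
  Position 4: 'o'
  Position 3: 'n'
  Position 2: 'f'
  Position 1: 'e'
  Position 0: 'h'
Reversed: agonfeh

agonfeh


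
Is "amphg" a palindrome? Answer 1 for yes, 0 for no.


Input: amphg
Reversed: ghpma
  Compare pos 0 ('a') with pos 4 ('g'): MISMATCH
  Compare pos 1 ('m') with pos 3 ('h'): MISMATCH
Result: not a palindrome

0


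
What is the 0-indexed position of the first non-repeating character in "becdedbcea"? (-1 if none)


Input: becdedbcea
Character frequencies:
  'a': 1
  'b': 2
  'c': 2
  'd': 2
  'e': 3
Scanning left to right for freq == 1:
  Position 0 ('b'): freq=2, skip
  Position 1 ('e'): freq=3, skip
  Position 2 ('c'): freq=2, skip
  Position 3 ('d'): freq=2, skip
  Position 4 ('e'): freq=3, skip
  Position 5 ('d'): freq=2, skip
  Position 6 ('b'): freq=2, skip
  Position 7 ('c'): freq=2, skip
  Position 8 ('e'): freq=3, skip
  Position 9 ('a'): unique! => answer = 9

9


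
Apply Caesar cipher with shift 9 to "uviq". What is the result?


Caesar cipher: shift "uviq" by 9
  'u' (pos 20) + 9 = pos 3 = 'd'
  'v' (pos 21) + 9 = pos 4 = 'e'
  'i' (pos 8) + 9 = pos 17 = 'r'
  'q' (pos 16) + 9 = pos 25 = 'z'
Result: derz

derz


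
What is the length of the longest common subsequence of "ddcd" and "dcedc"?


LCS of "ddcd" and "dcedc"
DP table:
           d    c    e    d    c
      0    0    0    0    0    0
  d   0    1    1    1    1    1
  d   0    1    1    1    2    2
  c   0    1    2    2    2    3
  d   0    1    2    2    3    3
LCS length = dp[4][5] = 3

3


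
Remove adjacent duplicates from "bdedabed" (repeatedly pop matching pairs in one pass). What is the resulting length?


Input: bdedabed
Stack-based adjacent duplicate removal:
  Read 'b': push. Stack: b
  Read 'd': push. Stack: bd
  Read 'e': push. Stack: bde
  Read 'd': push. Stack: bded
  Read 'a': push. Stack: bdeda
  Read 'b': push. Stack: bdedab
  Read 'e': push. Stack: bdedabe
  Read 'd': push. Stack: bdedabed
Final stack: "bdedabed" (length 8)

8


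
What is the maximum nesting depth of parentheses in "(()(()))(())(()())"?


Input: "(()(()))(())(()())"
Tracking depth:
  Position 0 '(': depth becomes 1
  Position 1 '(': depth becomes 2
  Position 2 ')': depth becomes 1
  Position 3 '(': depth becomes 2
  Position 4 '(': depth becomes 3
  Position 5 ')': depth becomes 2
  Position 6 ')': depth becomes 1
  Position 7 ')': depth becomes 0
  Position 8 '(': depth becomes 1
  Position 9 '(': depth becomes 2
  Position 10 ')': depth becomes 1
  Position 11 ')': depth becomes 0
  Position 12 '(': depth becomes 1
  Position 13 '(': depth becomes 2
  Position 14 ')': depth becomes 1
  Position 15 '(': depth becomes 2
  Position 16 ')': depth becomes 1
  Position 17 ')': depth becomes 0
Maximum depth reached: 3

3


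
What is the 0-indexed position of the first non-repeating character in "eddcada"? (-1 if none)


Input: eddcada
Character frequencies:
  'a': 2
  'c': 1
  'd': 3
  'e': 1
Scanning left to right for freq == 1:
  Position 0 ('e'): unique! => answer = 0

0


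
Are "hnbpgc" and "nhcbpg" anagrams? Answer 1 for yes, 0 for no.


Strings: "hnbpgc", "nhcbpg"
Sorted first:  bcghnp
Sorted second: bcghnp
Sorted forms match => anagrams

1


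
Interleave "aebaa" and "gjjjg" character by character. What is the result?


Interleaving "aebaa" and "gjjjg":
  Position 0: 'a' from first, 'g' from second => "ag"
  Position 1: 'e' from first, 'j' from second => "ej"
  Position 2: 'b' from first, 'j' from second => "bj"
  Position 3: 'a' from first, 'j' from second => "aj"
  Position 4: 'a' from first, 'g' from second => "ag"
Result: agejbjajag

agejbjajag


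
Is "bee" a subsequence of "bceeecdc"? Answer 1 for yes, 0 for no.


Check if "bee" is a subsequence of "bceeecdc"
Greedy scan:
  Position 0 ('b'): matches sub[0] = 'b'
  Position 1 ('c'): no match needed
  Position 2 ('e'): matches sub[1] = 'e'
  Position 3 ('e'): matches sub[2] = 'e'
  Position 4 ('e'): no match needed
  Position 5 ('c'): no match needed
  Position 6 ('d'): no match needed
  Position 7 ('c'): no match needed
All 3 characters matched => is a subsequence

1


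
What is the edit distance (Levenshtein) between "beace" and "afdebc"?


Computing edit distance: "beace" -> "afdebc"
DP table:
           a    f    d    e    b    c
      0    1    2    3    4    5    6
  b   1    1    2    3    4    4    5
  e   2    2    2    3    3    4    5
  a   3    2    3    3    4    4    5
  c   4    3    3    4    4    5    4
  e   5    4    4    4    4    5    5
Edit distance = dp[5][6] = 5

5


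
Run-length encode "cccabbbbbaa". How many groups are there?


Input: cccabbbbbaa
Scanning for consecutive runs:
  Group 1: 'c' x 3 (positions 0-2)
  Group 2: 'a' x 1 (positions 3-3)
  Group 3: 'b' x 5 (positions 4-8)
  Group 4: 'a' x 2 (positions 9-10)
Total groups: 4

4


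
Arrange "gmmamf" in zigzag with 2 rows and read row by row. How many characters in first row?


Zigzag "gmmamf" into 2 rows:
Placing characters:
  'g' => row 0
  'm' => row 1
  'm' => row 0
  'a' => row 1
  'm' => row 0
  'f' => row 1
Rows:
  Row 0: "gmm"
  Row 1: "maf"
First row length: 3

3


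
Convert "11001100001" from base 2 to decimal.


Input: "11001100001" in base 2
Positional expansion:
  Digit '1' (value 1) x 2^10 = 1024
  Digit '1' (value 1) x 2^9 = 512
  Digit '0' (value 0) x 2^8 = 0
  Digit '0' (value 0) x 2^7 = 0
  Digit '1' (value 1) x 2^6 = 64
  Digit '1' (value 1) x 2^5 = 32
  Digit '0' (value 0) x 2^4 = 0
  Digit '0' (value 0) x 2^3 = 0
  Digit '0' (value 0) x 2^2 = 0
  Digit '0' (value 0) x 2^1 = 0
  Digit '1' (value 1) x 2^0 = 1
Sum = 1633

1633


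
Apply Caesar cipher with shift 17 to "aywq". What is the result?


Caesar cipher: shift "aywq" by 17
  'a' (pos 0) + 17 = pos 17 = 'r'
  'y' (pos 24) + 17 = pos 15 = 'p'
  'w' (pos 22) + 17 = pos 13 = 'n'
  'q' (pos 16) + 17 = pos 7 = 'h'
Result: rpnh

rpnh


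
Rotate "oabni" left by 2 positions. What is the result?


Input: "oabni", rotate left by 2
First 2 characters: "oa"
Remaining characters: "bni"
Concatenate remaining + first: "bni" + "oa" = "bnioa"

bnioa


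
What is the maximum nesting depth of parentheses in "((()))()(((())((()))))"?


Input: "((()))()(((())((()))))"
Tracking depth:
  Position 0 '(': depth becomes 1
  Position 1 '(': depth becomes 2
  Position 2 '(': depth becomes 3
  Position 3 ')': depth becomes 2
  Position 4 ')': depth becomes 1
  Position 5 ')': depth becomes 0
  Position 6 '(': depth becomes 1
  Position 7 ')': depth becomes 0
  Position 8 '(': depth becomes 1
  Position 9 '(': depth becomes 2
  Position 10 '(': depth becomes 3
  Position 11 '(': depth becomes 4
  Position 12 ')': depth becomes 3
  Position 13 ')': depth becomes 2
  Position 14 '(': depth becomes 3
  Position 15 '(': depth becomes 4
  Position 16 '(': depth becomes 5
  Position 17 ')': depth becomes 4
  Position 18 ')': depth becomes 3
  Position 19 ')': depth becomes 2
  Position 20 ')': depth becomes 1
  Position 21 ')': depth becomes 0
Maximum depth reached: 5

5


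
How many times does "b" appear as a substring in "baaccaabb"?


Searching for "b" in "baaccaabb"
Scanning each position:
  Position 0: "b" => MATCH
  Position 1: "a" => no
  Position 2: "a" => no
  Position 3: "c" => no
  Position 4: "c" => no
  Position 5: "a" => no
  Position 6: "a" => no
  Position 7: "b" => MATCH
  Position 8: "b" => MATCH
Total occurrences: 3

3


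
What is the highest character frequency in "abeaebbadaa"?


Input: abeaebbadaa
Character counts:
  'a': 5
  'b': 3
  'd': 1
  'e': 2
Maximum frequency: 5

5


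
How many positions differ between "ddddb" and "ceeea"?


Comparing "ddddb" and "ceeea" position by position:
  Position 0: 'd' vs 'c' => DIFFER
  Position 1: 'd' vs 'e' => DIFFER
  Position 2: 'd' vs 'e' => DIFFER
  Position 3: 'd' vs 'e' => DIFFER
  Position 4: 'b' vs 'a' => DIFFER
Positions that differ: 5

5


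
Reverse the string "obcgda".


Input: obcgda
Reading characters right to left:
  Position 5: 'a'
  Position 4: 'd'
  Position 3: 'g'
  Position 2: 'c'
  Position 1: 'b'
  Position 0: 'o'
Reversed: adgcbo

adgcbo


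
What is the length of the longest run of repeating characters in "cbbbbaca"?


Input: "cbbbbaca"
Scanning for longest run:
  Position 1 ('b'): new char, reset run to 1
  Position 2 ('b'): continues run of 'b', length=2
  Position 3 ('b'): continues run of 'b', length=3
  Position 4 ('b'): continues run of 'b', length=4
  Position 5 ('a'): new char, reset run to 1
  Position 6 ('c'): new char, reset run to 1
  Position 7 ('a'): new char, reset run to 1
Longest run: 'b' with length 4

4


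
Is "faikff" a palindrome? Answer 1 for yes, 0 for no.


Input: faikff
Reversed: ffkiaf
  Compare pos 0 ('f') with pos 5 ('f'): match
  Compare pos 1 ('a') with pos 4 ('f'): MISMATCH
  Compare pos 2 ('i') with pos 3 ('k'): MISMATCH
Result: not a palindrome

0


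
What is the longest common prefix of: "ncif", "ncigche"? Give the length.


Words: ncif, ncigche
  Position 0: all 'n' => match
  Position 1: all 'c' => match
  Position 2: all 'i' => match
  Position 3: ('f', 'g') => mismatch, stop
LCP = "nci" (length 3)

3


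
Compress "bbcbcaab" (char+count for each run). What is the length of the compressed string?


Input: bbcbcaab
Runs:
  'b' x 2 => "b2"
  'c' x 1 => "c1"
  'b' x 1 => "b1"
  'c' x 1 => "c1"
  'a' x 2 => "a2"
  'b' x 1 => "b1"
Compressed: "b2c1b1c1a2b1"
Compressed length: 12

12


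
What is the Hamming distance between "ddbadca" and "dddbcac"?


Comparing "ddbadca" and "dddbcac" position by position:
  Position 0: 'd' vs 'd' => same
  Position 1: 'd' vs 'd' => same
  Position 2: 'b' vs 'd' => differ
  Position 3: 'a' vs 'b' => differ
  Position 4: 'd' vs 'c' => differ
  Position 5: 'c' vs 'a' => differ
  Position 6: 'a' vs 'c' => differ
Total differences (Hamming distance): 5

5


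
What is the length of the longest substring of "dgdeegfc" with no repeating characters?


Input: "dgdeegfc"
Sliding window (track last position of each char):
  Position 0 ('d'): window [0,0] length 1 -- new best
  Position 1 ('g'): window [0,1] length 2 -- new best
  Position 2 ('d'): repeat (last at 0), move window start to 1
  Position 2 ('d'): window [1,2] length 2
  Position 3 ('e'): window [1,3] length 3 -- new best
  Position 4 ('e'): repeat (last at 3), move window start to 4
  Position 4 ('e'): window [4,4] length 1
  Position 5 ('g'): window [4,5] length 2
  Position 6 ('f'): window [4,6] length 3
  Position 7 ('c'): window [4,7] length 4 -- new best
Longest substring with no repeats: "egfc" with length 4

4


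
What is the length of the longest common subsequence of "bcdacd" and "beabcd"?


LCS of "bcdacd" and "beabcd"
DP table:
           b    e    a    b    c    d
      0    0    0    0    0    0    0
  b   0    1    1    1    1    1    1
  c   0    1    1    1    1    2    2
  d   0    1    1    1    1    2    3
  a   0    1    1    2    2    2    3
  c   0    1    1    2    2    3    3
  d   0    1    1    2    2    3    4
LCS length = dp[6][6] = 4

4


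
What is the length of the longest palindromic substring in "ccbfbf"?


Input: "ccbfbf"
Checking substrings for palindromes:
  [2:5] "bfb" (len 3) => palindrome
  [3:6] "fbf" (len 3) => palindrome
  [0:2] "cc" (len 2) => palindrome
Longest palindromic substring: "bfb" with length 3

3


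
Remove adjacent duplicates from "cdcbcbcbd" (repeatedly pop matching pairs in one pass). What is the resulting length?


Input: cdcbcbcbd
Stack-based adjacent duplicate removal:
  Read 'c': push. Stack: c
  Read 'd': push. Stack: cd
  Read 'c': push. Stack: cdc
  Read 'b': push. Stack: cdcb
  Read 'c': push. Stack: cdcbc
  Read 'b': push. Stack: cdcbcb
  Read 'c': push. Stack: cdcbcbc
  Read 'b': push. Stack: cdcbcbcb
  Read 'd': push. Stack: cdcbcbcbd
Final stack: "cdcbcbcbd" (length 9)

9


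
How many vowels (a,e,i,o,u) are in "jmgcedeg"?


Input: jmgcedeg
Checking each character:
  'j' at position 0: consonant
  'm' at position 1: consonant
  'g' at position 2: consonant
  'c' at position 3: consonant
  'e' at position 4: vowel (running total: 1)
  'd' at position 5: consonant
  'e' at position 6: vowel (running total: 2)
  'g' at position 7: consonant
Total vowels: 2

2


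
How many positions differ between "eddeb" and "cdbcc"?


Comparing "eddeb" and "cdbcc" position by position:
  Position 0: 'e' vs 'c' => DIFFER
  Position 1: 'd' vs 'd' => same
  Position 2: 'd' vs 'b' => DIFFER
  Position 3: 'e' vs 'c' => DIFFER
  Position 4: 'b' vs 'c' => DIFFER
Positions that differ: 4

4


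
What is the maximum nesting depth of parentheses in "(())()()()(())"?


Input: "(())()()()(())"
Tracking depth:
  Position 0 '(': depth becomes 1
  Position 1 '(': depth becomes 2
  Position 2 ')': depth becomes 1
  Position 3 ')': depth becomes 0
  Position 4 '(': depth becomes 1
  Position 5 ')': depth becomes 0
  Position 6 '(': depth becomes 1
  Position 7 ')': depth becomes 0
  Position 8 '(': depth becomes 1
  Position 9 ')': depth becomes 0
  Position 10 '(': depth becomes 1
  Position 11 '(': depth becomes 2
  Position 12 ')': depth becomes 1
  Position 13 ')': depth becomes 0
Maximum depth reached: 2

2


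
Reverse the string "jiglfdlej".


Input: jiglfdlej
Reading characters right to left:
  Position 8: 'j'
  Position 7: 'e'
  Position 6: 'l'
  Position 5: 'd'
  Position 4: 'f'
  Position 3: 'l'
  Position 2: 'g'
  Position 1: 'i'
  Position 0: 'j'
Reversed: jeldflgij

jeldflgij


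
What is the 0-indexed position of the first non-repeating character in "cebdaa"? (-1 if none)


Input: cebdaa
Character frequencies:
  'a': 2
  'b': 1
  'c': 1
  'd': 1
  'e': 1
Scanning left to right for freq == 1:
  Position 0 ('c'): unique! => answer = 0

0


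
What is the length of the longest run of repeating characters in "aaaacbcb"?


Input: "aaaacbcb"
Scanning for longest run:
  Position 1 ('a'): continues run of 'a', length=2
  Position 2 ('a'): continues run of 'a', length=3
  Position 3 ('a'): continues run of 'a', length=4
  Position 4 ('c'): new char, reset run to 1
  Position 5 ('b'): new char, reset run to 1
  Position 6 ('c'): new char, reset run to 1
  Position 7 ('b'): new char, reset run to 1
Longest run: 'a' with length 4

4


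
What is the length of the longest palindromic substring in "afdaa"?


Input: "afdaa"
Checking substrings for palindromes:
  [3:5] "aa" (len 2) => palindrome
Longest palindromic substring: "aa" with length 2

2


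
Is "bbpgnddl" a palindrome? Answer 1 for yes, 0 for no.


Input: bbpgnddl
Reversed: lddngpbb
  Compare pos 0 ('b') with pos 7 ('l'): MISMATCH
  Compare pos 1 ('b') with pos 6 ('d'): MISMATCH
  Compare pos 2 ('p') with pos 5 ('d'): MISMATCH
  Compare pos 3 ('g') with pos 4 ('n'): MISMATCH
Result: not a palindrome

0


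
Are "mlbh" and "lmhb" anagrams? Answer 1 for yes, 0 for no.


Strings: "mlbh", "lmhb"
Sorted first:  bhlm
Sorted second: bhlm
Sorted forms match => anagrams

1


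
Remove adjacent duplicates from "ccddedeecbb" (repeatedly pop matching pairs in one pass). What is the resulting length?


Input: ccddedeecbb
Stack-based adjacent duplicate removal:
  Read 'c': push. Stack: c
  Read 'c': matches stack top 'c' => pop. Stack: (empty)
  Read 'd': push. Stack: d
  Read 'd': matches stack top 'd' => pop. Stack: (empty)
  Read 'e': push. Stack: e
  Read 'd': push. Stack: ed
  Read 'e': push. Stack: ede
  Read 'e': matches stack top 'e' => pop. Stack: ed
  Read 'c': push. Stack: edc
  Read 'b': push. Stack: edcb
  Read 'b': matches stack top 'b' => pop. Stack: edc
Final stack: "edc" (length 3)

3


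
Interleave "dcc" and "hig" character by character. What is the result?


Interleaving "dcc" and "hig":
  Position 0: 'd' from first, 'h' from second => "dh"
  Position 1: 'c' from first, 'i' from second => "ci"
  Position 2: 'c' from first, 'g' from second => "cg"
Result: dhcicg

dhcicg


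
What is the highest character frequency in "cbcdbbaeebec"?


Input: cbcdbbaeebec
Character counts:
  'a': 1
  'b': 4
  'c': 3
  'd': 1
  'e': 3
Maximum frequency: 4

4


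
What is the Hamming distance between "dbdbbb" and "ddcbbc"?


Comparing "dbdbbb" and "ddcbbc" position by position:
  Position 0: 'd' vs 'd' => same
  Position 1: 'b' vs 'd' => differ
  Position 2: 'd' vs 'c' => differ
  Position 3: 'b' vs 'b' => same
  Position 4: 'b' vs 'b' => same
  Position 5: 'b' vs 'c' => differ
Total differences (Hamming distance): 3

3


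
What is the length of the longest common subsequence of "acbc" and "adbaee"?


LCS of "acbc" and "adbaee"
DP table:
           a    d    b    a    e    e
      0    0    0    0    0    0    0
  a   0    1    1    1    1    1    1
  c   0    1    1    1    1    1    1
  b   0    1    1    2    2    2    2
  c   0    1    1    2    2    2    2
LCS length = dp[4][6] = 2

2


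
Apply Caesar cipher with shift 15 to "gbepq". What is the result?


Caesar cipher: shift "gbepq" by 15
  'g' (pos 6) + 15 = pos 21 = 'v'
  'b' (pos 1) + 15 = pos 16 = 'q'
  'e' (pos 4) + 15 = pos 19 = 't'
  'p' (pos 15) + 15 = pos 4 = 'e'
  'q' (pos 16) + 15 = pos 5 = 'f'
Result: vqtef

vqtef


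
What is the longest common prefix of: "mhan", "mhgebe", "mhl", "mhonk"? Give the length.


Words: mhan, mhgebe, mhl, mhonk
  Position 0: all 'm' => match
  Position 1: all 'h' => match
  Position 2: ('a', 'g', 'l', 'o') => mismatch, stop
LCP = "mh" (length 2)

2


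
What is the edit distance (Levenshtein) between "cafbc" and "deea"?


Computing edit distance: "cafbc" -> "deea"
DP table:
           d    e    e    a
      0    1    2    3    4
  c   1    1    2    3    4
  a   2    2    2    3    3
  f   3    3    3    3    4
  b   4    4    4    4    4
  c   5    5    5    5    5
Edit distance = dp[5][4] = 5

5


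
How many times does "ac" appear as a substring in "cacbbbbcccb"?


Searching for "ac" in "cacbbbbcccb"
Scanning each position:
  Position 0: "ca" => no
  Position 1: "ac" => MATCH
  Position 2: "cb" => no
  Position 3: "bb" => no
  Position 4: "bb" => no
  Position 5: "bb" => no
  Position 6: "bc" => no
  Position 7: "cc" => no
  Position 8: "cc" => no
  Position 9: "cb" => no
Total occurrences: 1

1


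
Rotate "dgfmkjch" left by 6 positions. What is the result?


Input: "dgfmkjch", rotate left by 6
First 6 characters: "dgfmkj"
Remaining characters: "ch"
Concatenate remaining + first: "ch" + "dgfmkj" = "chdgfmkj"

chdgfmkj


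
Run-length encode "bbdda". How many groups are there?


Input: bbdda
Scanning for consecutive runs:
  Group 1: 'b' x 2 (positions 0-1)
  Group 2: 'd' x 2 (positions 2-3)
  Group 3: 'a' x 1 (positions 4-4)
Total groups: 3

3


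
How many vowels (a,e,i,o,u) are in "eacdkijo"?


Input: eacdkijo
Checking each character:
  'e' at position 0: vowel (running total: 1)
  'a' at position 1: vowel (running total: 2)
  'c' at position 2: consonant
  'd' at position 3: consonant
  'k' at position 4: consonant
  'i' at position 5: vowel (running total: 3)
  'j' at position 6: consonant
  'o' at position 7: vowel (running total: 4)
Total vowels: 4

4


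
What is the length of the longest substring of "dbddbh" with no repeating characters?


Input: "dbddbh"
Sliding window (track last position of each char):
  Position 0 ('d'): window [0,0] length 1 -- new best
  Position 1 ('b'): window [0,1] length 2 -- new best
  Position 2 ('d'): repeat (last at 0), move window start to 1
  Position 2 ('d'): window [1,2] length 2
  Position 3 ('d'): repeat (last at 2), move window start to 3
  Position 3 ('d'): window [3,3] length 1
  Position 4 ('b'): window [3,4] length 2
  Position 5 ('h'): window [3,5] length 3 -- new best
Longest substring with no repeats: "dbh" with length 3

3


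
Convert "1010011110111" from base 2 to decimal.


Input: "1010011110111" in base 2
Positional expansion:
  Digit '1' (value 1) x 2^12 = 4096
  Digit '0' (value 0) x 2^11 = 0
  Digit '1' (value 1) x 2^10 = 1024
  Digit '0' (value 0) x 2^9 = 0
  Digit '0' (value 0) x 2^8 = 0
  Digit '1' (value 1) x 2^7 = 128
  Digit '1' (value 1) x 2^6 = 64
  Digit '1' (value 1) x 2^5 = 32
  Digit '1' (value 1) x 2^4 = 16
  Digit '0' (value 0) x 2^3 = 0
  Digit '1' (value 1) x 2^2 = 4
  Digit '1' (value 1) x 2^1 = 2
  Digit '1' (value 1) x 2^0 = 1
Sum = 5367

5367


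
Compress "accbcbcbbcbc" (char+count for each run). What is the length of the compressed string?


Input: accbcbcbbcbc
Runs:
  'a' x 1 => "a1"
  'c' x 2 => "c2"
  'b' x 1 => "b1"
  'c' x 1 => "c1"
  'b' x 1 => "b1"
  'c' x 1 => "c1"
  'b' x 2 => "b2"
  'c' x 1 => "c1"
  'b' x 1 => "b1"
  'c' x 1 => "c1"
Compressed: "a1c2b1c1b1c1b2c1b1c1"
Compressed length: 20

20


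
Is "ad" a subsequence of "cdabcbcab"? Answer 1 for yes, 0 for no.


Check if "ad" is a subsequence of "cdabcbcab"
Greedy scan:
  Position 0 ('c'): no match needed
  Position 1 ('d'): no match needed
  Position 2 ('a'): matches sub[0] = 'a'
  Position 3 ('b'): no match needed
  Position 4 ('c'): no match needed
  Position 5 ('b'): no match needed
  Position 6 ('c'): no match needed
  Position 7 ('a'): no match needed
  Position 8 ('b'): no match needed
Only matched 1/2 characters => not a subsequence

0


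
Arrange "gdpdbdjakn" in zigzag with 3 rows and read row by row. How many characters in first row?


Zigzag "gdpdbdjakn" into 3 rows:
Placing characters:
  'g' => row 0
  'd' => row 1
  'p' => row 2
  'd' => row 1
  'b' => row 0
  'd' => row 1
  'j' => row 2
  'a' => row 1
  'k' => row 0
  'n' => row 1
Rows:
  Row 0: "gbk"
  Row 1: "dddan"
  Row 2: "pj"
First row length: 3

3


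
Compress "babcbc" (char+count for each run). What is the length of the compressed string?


Input: babcbc
Runs:
  'b' x 1 => "b1"
  'a' x 1 => "a1"
  'b' x 1 => "b1"
  'c' x 1 => "c1"
  'b' x 1 => "b1"
  'c' x 1 => "c1"
Compressed: "b1a1b1c1b1c1"
Compressed length: 12

12


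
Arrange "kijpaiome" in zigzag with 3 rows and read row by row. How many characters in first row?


Zigzag "kijpaiome" into 3 rows:
Placing characters:
  'k' => row 0
  'i' => row 1
  'j' => row 2
  'p' => row 1
  'a' => row 0
  'i' => row 1
  'o' => row 2
  'm' => row 1
  'e' => row 0
Rows:
  Row 0: "kae"
  Row 1: "ipim"
  Row 2: "jo"
First row length: 3

3


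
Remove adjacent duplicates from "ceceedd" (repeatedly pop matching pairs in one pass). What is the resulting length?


Input: ceceedd
Stack-based adjacent duplicate removal:
  Read 'c': push. Stack: c
  Read 'e': push. Stack: ce
  Read 'c': push. Stack: cec
  Read 'e': push. Stack: cece
  Read 'e': matches stack top 'e' => pop. Stack: cec
  Read 'd': push. Stack: cecd
  Read 'd': matches stack top 'd' => pop. Stack: cec
Final stack: "cec" (length 3)

3


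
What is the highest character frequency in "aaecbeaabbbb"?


Input: aaecbeaabbbb
Character counts:
  'a': 4
  'b': 5
  'c': 1
  'e': 2
Maximum frequency: 5

5


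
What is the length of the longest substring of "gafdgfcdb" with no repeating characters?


Input: "gafdgfcdb"
Sliding window (track last position of each char):
  Position 0 ('g'): window [0,0] length 1 -- new best
  Position 1 ('a'): window [0,1] length 2 -- new best
  Position 2 ('f'): window [0,2] length 3 -- new best
  Position 3 ('d'): window [0,3] length 4 -- new best
  Position 4 ('g'): repeat (last at 0), move window start to 1
  Position 4 ('g'): window [1,4] length 4
  Position 5 ('f'): repeat (last at 2), move window start to 3
  Position 5 ('f'): window [3,5] length 3
  Position 6 ('c'): window [3,6] length 4
  Position 7 ('d'): repeat (last at 3), move window start to 4
  Position 7 ('d'): window [4,7] length 4
  Position 8 ('b'): window [4,8] length 5 -- new best
Longest substring with no repeats: "gfcdb" with length 5

5


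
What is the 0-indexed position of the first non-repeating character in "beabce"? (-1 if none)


Input: beabce
Character frequencies:
  'a': 1
  'b': 2
  'c': 1
  'e': 2
Scanning left to right for freq == 1:
  Position 0 ('b'): freq=2, skip
  Position 1 ('e'): freq=2, skip
  Position 2 ('a'): unique! => answer = 2

2


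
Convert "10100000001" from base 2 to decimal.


Input: "10100000001" in base 2
Positional expansion:
  Digit '1' (value 1) x 2^10 = 1024
  Digit '0' (value 0) x 2^9 = 0
  Digit '1' (value 1) x 2^8 = 256
  Digit '0' (value 0) x 2^7 = 0
  Digit '0' (value 0) x 2^6 = 0
  Digit '0' (value 0) x 2^5 = 0
  Digit '0' (value 0) x 2^4 = 0
  Digit '0' (value 0) x 2^3 = 0
  Digit '0' (value 0) x 2^2 = 0
  Digit '0' (value 0) x 2^1 = 0
  Digit '1' (value 1) x 2^0 = 1
Sum = 1281

1281


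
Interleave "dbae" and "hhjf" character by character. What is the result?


Interleaving "dbae" and "hhjf":
  Position 0: 'd' from first, 'h' from second => "dh"
  Position 1: 'b' from first, 'h' from second => "bh"
  Position 2: 'a' from first, 'j' from second => "aj"
  Position 3: 'e' from first, 'f' from second => "ef"
Result: dhbhajef

dhbhajef


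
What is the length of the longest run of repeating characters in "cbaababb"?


Input: "cbaababb"
Scanning for longest run:
  Position 1 ('b'): new char, reset run to 1
  Position 2 ('a'): new char, reset run to 1
  Position 3 ('a'): continues run of 'a', length=2
  Position 4 ('b'): new char, reset run to 1
  Position 5 ('a'): new char, reset run to 1
  Position 6 ('b'): new char, reset run to 1
  Position 7 ('b'): continues run of 'b', length=2
Longest run: 'a' with length 2

2


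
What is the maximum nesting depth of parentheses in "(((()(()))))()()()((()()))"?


Input: "(((()(()))))()()()((()()))"
Tracking depth:
  Position 0 '(': depth becomes 1
  Position 1 '(': depth becomes 2
  Position 2 '(': depth becomes 3
  Position 3 '(': depth becomes 4
  Position 4 ')': depth becomes 3
  Position 5 '(': depth becomes 4
  Position 6 '(': depth becomes 5
  Position 7 ')': depth becomes 4
  Position 8 ')': depth becomes 3
  Position 9 ')': depth becomes 2
  Position 10 ')': depth becomes 1
  Position 11 ')': depth becomes 0
  Position 12 '(': depth becomes 1
  Position 13 ')': depth becomes 0
  Position 14 '(': depth becomes 1
  Position 15 ')': depth becomes 0
  Position 16 '(': depth becomes 1
  Position 17 ')': depth becomes 0
  Position 18 '(': depth becomes 1
  Position 19 '(': depth becomes 2
  Position 20 '(': depth becomes 3
  Position 21 ')': depth becomes 2
  Position 22 '(': depth becomes 3
  Position 23 ')': depth becomes 2
  Position 24 ')': depth becomes 1
  Position 25 ')': depth becomes 0
Maximum depth reached: 5

5


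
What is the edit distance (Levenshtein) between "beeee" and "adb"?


Computing edit distance: "beeee" -> "adb"
DP table:
           a    d    b
      0    1    2    3
  b   1    1    2    2
  e   2    2    2    3
  e   3    3    3    3
  e   4    4    4    4
  e   5    5    5    5
Edit distance = dp[5][3] = 5

5


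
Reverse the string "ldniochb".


Input: ldniochb
Reading characters right to left:
  Position 7: 'b'
  Position 6: 'h'
  Position 5: 'c'
  Position 4: 'o'
  Position 3: 'i'
  Position 2: 'n'
  Position 1: 'd'
  Position 0: 'l'
Reversed: bhcoindl

bhcoindl


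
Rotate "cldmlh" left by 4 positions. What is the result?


Input: "cldmlh", rotate left by 4
First 4 characters: "cldm"
Remaining characters: "lh"
Concatenate remaining + first: "lh" + "cldm" = "lhcldm"

lhcldm


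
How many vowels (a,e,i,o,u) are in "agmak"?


Input: agmak
Checking each character:
  'a' at position 0: vowel (running total: 1)
  'g' at position 1: consonant
  'm' at position 2: consonant
  'a' at position 3: vowel (running total: 2)
  'k' at position 4: consonant
Total vowels: 2

2


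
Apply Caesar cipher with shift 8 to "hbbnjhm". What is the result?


Caesar cipher: shift "hbbnjhm" by 8
  'h' (pos 7) + 8 = pos 15 = 'p'
  'b' (pos 1) + 8 = pos 9 = 'j'
  'b' (pos 1) + 8 = pos 9 = 'j'
  'n' (pos 13) + 8 = pos 21 = 'v'
  'j' (pos 9) + 8 = pos 17 = 'r'
  'h' (pos 7) + 8 = pos 15 = 'p'
  'm' (pos 12) + 8 = pos 20 = 'u'
Result: pjjvrpu

pjjvrpu
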